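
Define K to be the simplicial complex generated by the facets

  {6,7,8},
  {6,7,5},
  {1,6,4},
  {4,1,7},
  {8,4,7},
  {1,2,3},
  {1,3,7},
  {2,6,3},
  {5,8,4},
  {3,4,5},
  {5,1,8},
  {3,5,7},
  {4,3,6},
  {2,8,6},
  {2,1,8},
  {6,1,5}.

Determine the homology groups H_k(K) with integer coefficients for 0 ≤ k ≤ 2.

Take the total order 1 < 2 < 3 < 4 < 5 < 6 < 7 < 8 on the vertex set. Then K (dimension 2) consists of the simplices:

  0-simplices (8): [1], [2], [3], [4], [5], [6], [7], [8]
  1-simplices (24): (24 of them)
  2-simplices (16): [1,2,3], [1,2,8], [1,3,7], [1,4,6], [1,4,7], [1,5,6], [1,5,8], [2,3,6], [2,6,8], [3,4,5], [3,4,6], [3,5,7], [4,5,8], [4,7,8], [5,6,7], [6,7,8]

Hence C_0 ≅ Z^8, C_1 ≅ Z^24, C_2 ≅ Z^16.

Boundary ∂_1: C_1 → C_0 sends each edge [p,q] (with p < q) to q − p. For instance
  ∂[5,8] = [8] − [5].
This gives a 8×24 integer matrix of rank 7; reducing to Smith normal form yields diagonal entries (1,1,1,1,1,1,1).

The boundary map ∂_2: C_2 → C_1 sends each 2-simplex [p,q,r] to [q,r] − [p,r] + [p,q]. For instance
  ∂[1,2,3] = [2,3] − [1,3] + [1,2],
  ∂[1,3,7] = [3,7] − [1,7] + [1,3].
The resulting 24×16 matrix has rank 15, and its Smith normal form has invariant factors (1,1,1,1,1,1,1,1,1,1,1,1,1,1,1).

Computing H_k = (kernel of ∂_k) / (image of ∂_{k+1}):

  H_0: rank C_0 − rank ∂_1 = 8 − 7 = 1, and the invariant factors of ∂_1 are all 1, so H_0 = Z.
  H_1: rank ker ∂_1 − rank ∂_2 = (24 − 7) − 15 = 2, and the invariant factors of ∂_2 are all 1, so H_1 = Z^2.
  H_2: rank ker ∂_2 − rank ∂_3 = (16 − 15) − 0 = 1, and there is no ∂_3, so H_2 = Z.

As a check, the Euler characteristic is 8 − 24 + 16 = 0, which agrees with 1 − 2 + 1 = 0.
(K is a triangulation of the torus T^2.)

H_0 = Z,  H_1 = Z^2,  H_2 = Z.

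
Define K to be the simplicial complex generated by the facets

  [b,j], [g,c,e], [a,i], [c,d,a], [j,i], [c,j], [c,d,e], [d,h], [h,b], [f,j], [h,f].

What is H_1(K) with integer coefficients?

H_1 ≅ Z^3.

Fix the vertex order a < b < c < d < e < f < g < h < i < j and write every simplex with vertices in increasing order. Then dim K = 2 and the simplices of K are:

  0-simplices (10): a, b, c, d, e, f, g, h, i, j
  1-simplices (15): ac, ad, ai, bh, bj, cd, ce, cg, cj, de, dh, eg, fh, fj, ij
  2-simplices (3): acd, cde, ceg

Hence C_0 ≅ Z^10, C_1 ≅ Z^15, C_2 ≅ Z^3.

Boundary ∂_1: C_1 → C_0 maps an edge to its endpoints' difference, ∂[p,q] = q − p. For instance
  ∂cg = g − c.
This gives a 10×15 integer matrix of rank 9; reducing to Smith normal form yields diagonal entries (1,1,1,1,1,1,1,1,1).

∂_2: C_2 → C_1 maps a triangle to the signed sum of its edges. For instance
  ∂ceg = eg − cg + ce,
  ∂acd = cd − ad + ac.
This gives a 15×3 integer matrix of rank 3; reducing to Smith normal form yields diagonal entries (1,1,1).

Reading off H_k = ker ∂_k / im ∂_{k+1}:

  H_1: rank ker ∂_1 − rank ∂_2 = (15 − 9) − 3 = 3, and the invariant factors of ∂_2 are all 1, so H_1 = Z^3.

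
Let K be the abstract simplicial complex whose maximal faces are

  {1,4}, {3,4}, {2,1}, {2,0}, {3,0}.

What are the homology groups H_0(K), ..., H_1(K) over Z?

Take the total order 0 < 1 < 2 < 3 < 4 on the vertex set. Then K (dimension 1) consists of the simplices:

  0-simplices (5): [0], [1], [2], [3], [4]
  1-simplices (5): [0,2], [0,3], [1,2], [1,4], [3,4]

so the chain groups are C_0 ≅ Z^5, C_1 ≅ Z^5.

Boundary ∂_1: C_1 → C_0 is given by ∂[p,q] = [q] − [p].
As a 5×5 matrix over Z this has rank 4, with invariant factors (1,1,1,1).

Now H_k = ker ∂_k / im ∂_{k+1}, so:

  H_0: rank C_0 − rank ∂_1 = 5 − 4 = 1, and the invariant factors of ∂_1 are all 1, so H_0 ≅ Z.
  H_1: rank ker ∂_1 − rank ∂_2 = (5 − 4) − 0 = 1, and there is no ∂_2, so H_1 ≅ Z.

H_0 ≅ Z,  H_1 ≅ Z.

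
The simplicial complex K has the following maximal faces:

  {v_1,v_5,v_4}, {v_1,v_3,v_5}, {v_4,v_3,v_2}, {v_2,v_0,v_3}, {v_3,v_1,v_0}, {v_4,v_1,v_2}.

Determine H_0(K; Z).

Take the total order v_0 < v_1 < v_2 < v_3 < v_4 < v_5 on the vertex set. Then K (dimension 2) consists of the simplices:

  0-simplices (6): [v_0], [v_1], [v_2], [v_3], [v_4], [v_5]
  1-simplices (12): [v_0,v_1], [v_0,v_2], [v_0,v_3], [v_1,v_2], [v_1,v_3], [v_1,v_4], [v_1,v_5], [v_2,v_3], [v_2,v_4], [v_3,v_4], [v_3,v_5], [v_4,v_5]
  2-simplices (6): [v_0,v_1,v_3], [v_0,v_2,v_3], [v_1,v_2,v_4], [v_1,v_3,v_5], [v_1,v_4,v_5], [v_2,v_3,v_4]

Hence C_0 ≅ Z^6, C_1 ≅ Z^12, C_2 ≅ Z^6.

∂_1: C_1 → C_0 maps an edge to its endpoints' difference, ∂[p,q] = q − p. For instance
  ∂[v_1,v_5] = [v_5] − [v_1].
The resulting 6×12 matrix has rank 5, and its Smith normal form has invariant factors (1,1,1,1,1).

∂_2: C_2 → C_1 sends each 2-simplex [p,q,r] to [q,r] − [p,r] + [p,q]. For instance
  ∂[v_1,v_2,v_4] = [v_2,v_4] − [v_1,v_4] + [v_1,v_2],
  ∂[v_1,v_3,v_5] = [v_3,v_5] − [v_1,v_5] + [v_1,v_3].
As a 12×6 matrix over Z this has rank 6, with invariant factors (1,1,1,1,1,1).

Reading off H_k = ker ∂_k / im ∂_{k+1}:

  H_0: rank C_0 − rank ∂_1 = 6 − 5 = 1, and the invariant factors of ∂_1 are all 1, so H_0 ≅ Z.

H_0 = Z.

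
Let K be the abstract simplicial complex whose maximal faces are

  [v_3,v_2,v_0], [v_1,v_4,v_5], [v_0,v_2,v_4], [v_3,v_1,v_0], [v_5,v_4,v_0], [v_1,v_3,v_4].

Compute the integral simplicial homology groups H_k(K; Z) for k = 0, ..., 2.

H_0 = Z,  H_1 = Z,  H_2 = 0.

Order the vertices as v_0 < v_1 < v_2 < v_3 < v_4 < v_5. Listing each simplex with vertices in this order, K has dimension 2 with simplices:

  0-simplices (6): [v_0], [v_1], [v_2], [v_3], [v_4], [v_5]
  1-simplices (12): [v_0,v_1], [v_0,v_2], [v_0,v_3], [v_0,v_4], [v_0,v_5], [v_1,v_3], [v_1,v_4], [v_1,v_5], [v_2,v_3], [v_2,v_4], [v_3,v_4], [v_4,v_5]
  2-simplices (6): [v_0,v_1,v_3], [v_0,v_2,v_3], [v_0,v_2,v_4], [v_0,v_4,v_5], [v_1,v_3,v_4], [v_1,v_4,v_5]

Hence C_0 ≅ Z^6, C_1 ≅ Z^12, C_2 ≅ Z^6.

Boundary ∂_1: C_1 → C_0 maps an edge to its endpoints' difference, ∂[p,q] = q − p.
This gives a 6×12 integer matrix of rank 5; reducing to Smith normal form yields diagonal entries (1,1,1,1,1).

∂_2: C_2 → C_1 sends each 2-simplex [p,q,r] to [q,r] − [p,r] + [p,q]. For instance
  ∂[v_0,v_1,v_3] = [v_1,v_3] − [v_0,v_3] + [v_0,v_1],
  ∂[v_0,v_2,v_4] = [v_2,v_4] − [v_0,v_4] + [v_0,v_2].
The 12×6 boundary matrix has rank 6 and Smith normal form diag(1,1,1,1,1,1).

Now H_k = ker ∂_k / im ∂_{k+1}, so:

  H_0: rank C_0 − rank ∂_1 = 6 − 5 = 1, and the invariant factors of ∂_1 are all 1, so H_0 ≅ Z.
  H_1: rank ker ∂_1 − rank ∂_2 = (12 − 5) − 6 = 1, and the invariant factors of ∂_2 are all 1, so H_1 ≅ Z.
  H_2: rank ker ∂_2 − rank ∂_3 = (6 − 6) − 0 = 0, and there is no ∂_3, so H_2 ≅ 0.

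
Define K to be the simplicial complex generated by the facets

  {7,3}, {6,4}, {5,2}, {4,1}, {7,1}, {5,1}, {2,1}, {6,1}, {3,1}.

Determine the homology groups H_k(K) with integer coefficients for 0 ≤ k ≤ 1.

H_0 ≅ Z,  H_1 ≅ Z^3.

K has 7 vertices, 9 edges.
rank ∂_0 = 0, rank ∂_1 = 6 ⇒ b_0 = 7 − 0 − 6 = 1; all invariant factors of ∂_1 are 1 so no torsion. So H_0 ≅ Z.
rank ∂_1 = 6, rank ∂_2 = 0 ⇒ b_1 = 9 − 6 − 0 = 3. So H_1 ≅ Z^3.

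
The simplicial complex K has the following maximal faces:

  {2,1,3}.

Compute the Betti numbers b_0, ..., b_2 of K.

Order the vertices as 1 < 2 < 3. Listing each simplex with vertices in this order, K has dimension 2 with simplices:

  0-simplices (3): [1], [2], [3]
  1-simplices (3): [1,2], [1,3], [2,3]
  2-simplices (1): [1,2,3]

Hence C_0 ≅ Z^3, C_1 ≅ Z^3, C_2 ≅ Z^1.

Boundary ∂_1: C_1 → C_0 maps an edge to its endpoints' difference, ∂[p,q] = q − p.
The resulting 3×3 matrix has rank 2, and its Smith normal form has invariant factors (1,1).

The boundary map ∂_2: C_2 → C_1 maps a triangle to the signed sum of its edges. For instance
  ∂[1,2,3] = [2,3] − [1,3] + [1,2].
This gives a 3×1 integer matrix of rank 1; reducing to Smith normal form yields diagonal entries (1).

Computing H_k = (kernel of ∂_k) / (image of ∂_{k+1}):

  H_0: rank C_0 − rank ∂_1 = 3 − 2 = 1, and the invariant factors of ∂_1 are all 1, so H_0 = Z.
  H_1: rank ker ∂_1 − rank ∂_2 = (3 − 2) − 1 = 0, and the invariant factors of ∂_2 are all 1, so H_1 = 0.
  H_2: rank ker ∂_2 − rank ∂_3 = (1 − 1) − 0 = 0, and there is no ∂_3, so H_2 = 0.

As a check, the Euler characteristic is 3 − 3 + 1 = 1, which agrees with 1 − 0 + 0 = 1.
(K is a triangulation of the 2-simplex.)

Hence the Betti numbers are b_0 = 1, b_1 = 0, b_2 = 0.

b_0 = 1, b_1 = 0, b_2 = 0.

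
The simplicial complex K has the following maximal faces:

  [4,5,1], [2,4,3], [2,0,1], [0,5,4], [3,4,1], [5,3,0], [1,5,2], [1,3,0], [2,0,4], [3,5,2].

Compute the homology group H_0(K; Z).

K has 6 vertices, 15 edges, 10 triangles.
rank ∂_0 = 0, rank ∂_1 = 5 ⇒ b_0 = 6 − 0 − 5 = 1; all invariant factors of ∂_1 are 1 so no torsion. So H_0 ≅ Z.

H_0 = Z.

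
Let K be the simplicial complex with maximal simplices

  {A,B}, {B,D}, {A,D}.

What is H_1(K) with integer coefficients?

We work with the vertex ordering A < B < D. The simplices of K, each written with vertices in increasing order, are:

  0-simplices (3): A, B, D
  1-simplices (3): AB, AD, BD

Hence C_0 ≅ Z^3, C_1 ≅ Z^3.

∂_1: C_1 → C_0 is given by ∂[p,q] = [q] − [p]. For instance
  ∂AB = B − A.
The 3×3 boundary matrix has rank 2 and Smith normal form diag(1,1).

From H_k ≅ ker(∂_k) / im(∂_{k+1}) we obtain:

  H_1: rank ker ∂_1 − rank ∂_2 = (3 − 2) − 0 = 1, and there is no ∂_2, so H_1 = Z.

H_1 = Z.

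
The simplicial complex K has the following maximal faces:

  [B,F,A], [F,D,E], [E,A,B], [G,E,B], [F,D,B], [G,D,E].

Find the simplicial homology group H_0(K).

Take the total order A < B < D < E < F < G on the vertex set. Then K (dimension 2) consists of the simplices:

  0-simplices (6): A, B, D, E, F, G
  1-simplices (12): AB, AE, AF, BD, BE, BF, BG, DE, DF, DG, EF, EG
  2-simplices (6): ABE, ABF, BDF, BEG, DEF, DEG

so the chain groups are C_0 ≅ Z^6, C_1 ≅ Z^12, C_2 ≅ Z^6.

The boundary map ∂_1: C_1 → C_0 is given by ∂[p,q] = [q] − [p]. For instance
  ∂BE = E − B.
The 6×12 boundary matrix has rank 5 and Smith normal form diag(1,1,1,1,1).

The boundary map ∂_2: C_2 → C_1 sends each 2-simplex [p,q,r] to [q,r] − [p,r] + [p,q]. For instance
  ∂BEG = EG − BG + BE,
  ∂ABF = BF − AF + AB.
The resulting 12×6 matrix has rank 6, and its Smith normal form has invariant factors (1,1,1,1,1,1).

Now H_k = ker ∂_k / im ∂_{k+1}, so:

  H_0: rank C_0 − rank ∂_1 = 6 − 5 = 1, and the invariant factors of ∂_1 are all 1, so H_0 ≅ Z.

(K is a triangulation of the cylinder S^1 x I.)

H_0 ≅ Z.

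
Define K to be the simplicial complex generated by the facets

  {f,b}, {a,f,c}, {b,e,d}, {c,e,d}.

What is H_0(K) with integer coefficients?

Order the vertices as a < b < c < d < e < f. Listing each simplex with vertices in this order, K has dimension 2 with simplices:

  0-simplices (6): a, b, c, d, e, f
  1-simplices (9): ac, af, bd, be, bf, cd, ce, cf, de
  2-simplices (3): acf, bde, cde

so the chain groups are C_0 ≅ Z^6, C_1 ≅ Z^9, C_2 ≅ Z^3.

The boundary map ∂_1: C_1 → C_0 maps an edge to its endpoints' difference, ∂[p,q] = q − p.
The 6×9 boundary matrix has rank 5 and Smith normal form diag(1,1,1,1,1).

Boundary ∂_2: C_2 → C_1 sends each 2-simplex [p,q,r] to [q,r] − [p,r] + [p,q]. For instance
  ∂bde = de − be + bd,
  ∂cde = de − ce + cd.
This gives a 9×3 integer matrix of rank 3; reducing to Smith normal form yields diagonal entries (1,1,1).

Computing H_k = (kernel of ∂_k) / (image of ∂_{k+1}):

  H_0: rank C_0 − rank ∂_1 = 6 − 5 = 1, and the invariant factors of ∂_1 are all 1, so H_0 = Z.

H_0 = Z.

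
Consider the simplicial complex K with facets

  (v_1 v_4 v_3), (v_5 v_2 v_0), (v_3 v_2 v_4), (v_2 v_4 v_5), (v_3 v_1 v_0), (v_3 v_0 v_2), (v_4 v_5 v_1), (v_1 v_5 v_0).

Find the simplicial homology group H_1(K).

K has 6 vertices, 12 edges, 8 triangles.
rank ∂_1 = 5, rank ∂_2 = 7 ⇒ b_1 = 12 − 5 − 7 = 0; all invariant factors of ∂_2 are 1 so no torsion. So H_1 ≅ 0.

H_1 ≅ 0.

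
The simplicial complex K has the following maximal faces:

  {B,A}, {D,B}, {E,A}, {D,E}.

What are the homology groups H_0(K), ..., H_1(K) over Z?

K has 4 vertices, 4 edges.
rank ∂_0 = 0, rank ∂_1 = 3 ⇒ b_0 = 4 − 0 − 3 = 1; all invariant factors of ∂_1 are 1 so no torsion. So H_0 ≅ Z.
rank ∂_1 = 3, rank ∂_2 = 0 ⇒ b_1 = 4 − 3 − 0 = 1. So H_1 ≅ Z.

H_0 = Z,  H_1 = Z.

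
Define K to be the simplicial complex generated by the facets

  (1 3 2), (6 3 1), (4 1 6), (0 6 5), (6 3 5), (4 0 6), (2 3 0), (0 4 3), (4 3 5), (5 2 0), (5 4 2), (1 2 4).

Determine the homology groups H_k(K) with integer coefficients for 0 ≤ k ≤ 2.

We work with the vertex ordering 0 < 1 < 2 < 3 < 4 < 5 < 6. The simplices of K, each written with vertices in increasing order, are:

  0-simplices (7): [0], [1], [2], [3], [4], [5], [6]
  1-simplices (18): [0,2], [0,3], [0,4], [0,5], [0,6], [1,2], [1,3], [1,4], [1,6], [2,3], [2,4], [2,5], [3,4], [3,5], [3,6], [4,5], [4,6], [5,6]
  2-simplices (12): [0,2,3], [0,2,5], [0,3,4], [0,4,6], [0,5,6], [1,2,3], [1,2,4], [1,3,6], [1,4,6], [2,4,5], [3,4,5], [3,5,6]

giving chain groups C_0 ≅ Z^7, C_1 ≅ Z^18, C_2 ≅ Z^12.

∂_1: C_1 → C_0 maps an edge to its endpoints' difference, ∂[p,q] = q − p. For instance
  ∂[5,6] = [6] − [5].
The 7×18 boundary matrix has rank 6 and Smith normal form diag(1,1,1,1,1,1).

∂_2: C_2 → C_1 sends each 2-simplex [p,q,r] to [q,r] − [p,r] + [p,q]. For instance
  ∂[0,2,5] = [2,5] − [0,5] + [0,2],
  ∂[0,2,3] = [2,3] − [0,3] + [0,2].
As a 18×12 matrix over Z this has rank 12, with invariant factors (1,1,1,1,1,1,1,1,1,1,1,2).

From H_k ≅ ker(∂_k) / im(∂_{k+1}) we obtain:

  H_0: rank C_0 − rank ∂_1 = 7 − 6 = 1, and the invariant factors of ∂_1 are all 1, so H_0 ≅ Z.
  H_1: rank ker ∂_1 − rank ∂_2 = (18 − 6) − 12 = 0, and ∂_2 has invariant factor 2 > 1, so H_1 ≅ Z/2Z.
  H_2: rank ker ∂_2 − rank ∂_3 = (12 − 12) − 0 = 0, and there is no ∂_3, so H_2 ≅ 0.

H_0 ≅ Z,  H_1 ≅ Z/2Z,  H_2 = 0.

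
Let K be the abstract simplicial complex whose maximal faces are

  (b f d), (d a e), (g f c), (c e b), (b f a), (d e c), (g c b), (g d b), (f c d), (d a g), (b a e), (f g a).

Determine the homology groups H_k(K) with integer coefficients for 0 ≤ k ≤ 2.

H_0 = Z,  H_1 = Z_2,  H_2 = 0.

Order the vertices as a < b < c < d < e < f < g. Listing each simplex with vertices in this order, K has dimension 2 with simplices:

  0-simplices (7): a, b, c, d, e, f, g
  1-simplices (18): ab, ad, ae, af, ag, bc, bd, be, bf, bg, cd, ce, cf, cg, de, df, dg, fg
  2-simplices (12): abe, abf, ade, adg, afg, bce, bcg, bdf, bdg, cde, cdf, cfg

giving chain groups C_0 ≅ Z^7, C_1 ≅ Z^18, C_2 ≅ Z^12.

Boundary ∂_1: C_1 → C_0 sends each edge [p,q] (with p < q) to q − p.
This gives a 7×18 integer matrix of rank 6; reducing to Smith normal form yields diagonal entries (1,1,1,1,1,1).

∂_2: C_2 → C_1 acts by ∂[p,q,r] = [q,r] − [p,r] + [p,q]. For instance
  ∂cdf = df − cf + cd,
  ∂bce = ce − be + bc.
This gives a 18×12 integer matrix of rank 12; reducing to Smith normal form yields diagonal entries (1,1,1,1,1,1,1,1,1,1,1,2).

From H_k ≅ ker(∂_k) / im(∂_{k+1}) we obtain:

  H_0: rank C_0 − rank ∂_1 = 7 − 6 = 1, and the invariant factors of ∂_1 are all 1, so H_0 = Z.
  H_1: rank ker ∂_1 − rank ∂_2 = (18 − 6) − 12 = 0, and ∂_2 has invariant factor 2 > 1, so H_1 = Z_2.
  H_2: rank ker ∂_2 − rank ∂_3 = (12 − 12) − 0 = 0, and there is no ∂_3, so H_2 = 0.

As a check, the Euler characteristic is 7 − 18 + 12 = 1, which agrees with 1 − 0 + 0 = 1.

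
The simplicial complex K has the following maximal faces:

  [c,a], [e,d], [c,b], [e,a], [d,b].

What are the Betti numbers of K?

We work with the vertex ordering a < b < c < d < e. The simplices of K, each written with vertices in increasing order, are:

  0-simplices (5): a, b, c, d, e
  1-simplices (5): ac, ae, bc, bd, de

so the chain groups are C_0 ≅ Z^5, C_1 ≅ Z^5.

The boundary map ∂_1: C_1 → C_0 sends each edge [p,q] (with p < q) to q − p. For instance
  ∂ac = c − a.
This gives a 5×5 integer matrix of rank 4; reducing to Smith normal form yields diagonal entries (1,1,1,1).

From H_k ≅ ker(∂_k) / im(∂_{k+1}) we obtain:

  H_0: rank C_0 − rank ∂_1 = 5 − 4 = 1, and the invariant factors of ∂_1 are all 1, so H_0 = Z.
  H_1: rank ker ∂_1 − rank ∂_2 = (5 − 4) − 0 = 1, and there is no ∂_2, so H_1 = Z.

As a check, the Euler characteristic is 5 − 5 = 0, which agrees with 1 − 1 = 0.
(K is a triangulation of the circle S^1.)

Hence the Betti numbers are b_0 = 1, b_1 = 1.

b_0 = 1, b_1 = 1.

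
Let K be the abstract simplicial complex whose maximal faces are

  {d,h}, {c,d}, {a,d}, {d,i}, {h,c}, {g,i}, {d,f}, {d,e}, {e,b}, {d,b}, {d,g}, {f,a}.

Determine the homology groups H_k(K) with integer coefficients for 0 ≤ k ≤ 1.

H_0 = Z,  H_1 = Z^4.

Take the total order a < b < c < d < e < f < g < h < i on the vertex set. Then K (dimension 1) consists of the simplices:

  0-simplices (9): a, b, c, d, e, f, g, h, i
  1-simplices (12): ad, af, bd, be, cd, ch, de, df, dg, dh, di, gi

so the chain groups are C_0 ≅ Z^9, C_1 ≅ Z^12.

The boundary map ∂_1: C_1 → C_0 is given by ∂[p,q] = [q] − [p]. For instance
  ∂df = f − d.
This gives a 9×12 integer matrix of rank 8; reducing to Smith normal form yields diagonal entries (1,1,1,1,1,1,1,1).

From H_k ≅ ker(∂_k) / im(∂_{k+1}) we obtain:

  H_0: rank C_0 − rank ∂_1 = 9 − 8 = 1, and the invariant factors of ∂_1 are all 1, so H_0 ≅ Z.
  H_1: rank ker ∂_1 − rank ∂_2 = (12 − 8) − 0 = 4, and there is no ∂_2, so H_1 ≅ Z^4.

As a check, the Euler characteristic is 9 − 12 = -3, which agrees with 1 − 4 = -3.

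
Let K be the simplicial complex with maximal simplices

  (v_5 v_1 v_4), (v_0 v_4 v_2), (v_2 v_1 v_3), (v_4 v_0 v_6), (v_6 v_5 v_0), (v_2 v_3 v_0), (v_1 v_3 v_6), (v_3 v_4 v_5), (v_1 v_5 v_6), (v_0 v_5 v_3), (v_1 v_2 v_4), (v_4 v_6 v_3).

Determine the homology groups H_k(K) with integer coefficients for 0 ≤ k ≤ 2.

Fix the vertex order v_0 < v_1 < v_2 < v_3 < v_4 < v_5 < v_6 and write every simplex with vertices in increasing order. Then dim K = 2 and the simplices of K are:

  0-simplices (7): [v_0], [v_1], [v_2], [v_3], [v_4], [v_5], [v_6]
  1-simplices (18): (18 of them)
  2-simplices (12): (12 of them)

Hence C_0 ≅ Z^7, C_1 ≅ Z^18, C_2 ≅ Z^12.

The boundary map ∂_1: C_1 → C_0 maps an edge to its endpoints' difference, ∂[p,q] = q − p.
The resulting 7×18 matrix has rank 6, and its Smith normal form has invariant factors (1,1,1,1,1,1).

The boundary map ∂_2: C_2 → C_1 maps a triangle to the signed sum of its edges. For instance
  ∂[v_0,v_2,v_3] = [v_2,v_3] − [v_0,v_3] + [v_0,v_2],
  ∂[v_0,v_2,v_4] = [v_2,v_4] − [v_0,v_4] + [v_0,v_2].
This gives a 18×12 integer matrix of rank 12; reducing to Smith normal form yields diagonal entries (1,1,1,1,1,1,1,1,1,1,1,2).

Reading off H_k = ker ∂_k / im ∂_{k+1}:

  H_0: rank C_0 − rank ∂_1 = 7 − 6 = 1, and the invariant factors of ∂_1 are all 1, so H_0 ≅ Z.
  H_1: rank ker ∂_1 − rank ∂_2 = (18 − 6) − 12 = 0, and ∂_2 has invariant factor 2 > 1, so H_1 ≅ Z/2.
  H_2: rank ker ∂_2 − rank ∂_3 = (12 − 12) − 0 = 0, and there is no ∂_3, so H_2 ≅ 0.

As a check, the Euler characteristic is 7 − 18 + 12 = 1, which agrees with 1 − 0 + 0 = 1.

H_0 ≅ Z,  H_1 ≅ Z/2,  H_2 = 0.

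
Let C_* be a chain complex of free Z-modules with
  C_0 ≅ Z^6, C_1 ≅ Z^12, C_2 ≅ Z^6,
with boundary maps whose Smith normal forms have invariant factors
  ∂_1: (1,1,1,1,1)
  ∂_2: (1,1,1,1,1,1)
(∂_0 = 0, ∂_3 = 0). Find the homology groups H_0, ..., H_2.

H_0: b_0 = 6 − 0 − 5 = 1; torsion from ∂_1 factors > 1: none. So H_0 = Z.
H_1: b_1 = 12 − 5 − 6 = 1; torsion from ∂_2 factors > 1: none. So H_1 = Z.
H_2: b_2 = 6 − 6 − 0 = 0; torsion from ∂_3 factors > 1: none. So H_2 = 0.

H_0 = Z,  H_1 = Z,  H_2 = 0.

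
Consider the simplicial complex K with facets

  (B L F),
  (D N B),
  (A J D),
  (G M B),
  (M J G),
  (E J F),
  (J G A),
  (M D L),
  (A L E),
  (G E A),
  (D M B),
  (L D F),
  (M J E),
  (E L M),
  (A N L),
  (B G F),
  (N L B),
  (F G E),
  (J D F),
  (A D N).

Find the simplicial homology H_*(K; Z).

K has 10 vertices, 30 edges, 20 triangles.
rank ∂_0 = 0, rank ∂_1 = 9 ⇒ b_0 = 10 − 0 − 9 = 1; all invariant factors of ∂_1 are 1 so no torsion. So H_0 ≅ Z.
rank ∂_1 = 9, rank ∂_2 = 20 ⇒ b_1 = 30 − 9 − 20 = 1; ∂_2 has invariant factor(s) [2] giving torsion. So H_1 ≅ Z × Z/2.
rank ∂_2 = 20, rank ∂_3 = 0 ⇒ b_2 = 20 − 20 − 0 = 0. So H_2 ≅ 0.

H_0 = Z,  H_1 = Z × Z/2,  H_2 = 0.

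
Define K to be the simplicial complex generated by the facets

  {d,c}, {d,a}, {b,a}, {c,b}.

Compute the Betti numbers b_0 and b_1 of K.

K has 4 vertices, 4 edges.
rank ∂_0 = 0, rank ∂_1 = 3 ⇒ b_0 = 4 − 0 − 3 = 1; all invariant factors of ∂_1 are 1 so no torsion. So H_0 = Z.
rank ∂_1 = 3, rank ∂_2 = 0 ⇒ b_1 = 4 − 3 − 0 = 1. So H_1 = Z.

b_0 = 1, b_1 = 1.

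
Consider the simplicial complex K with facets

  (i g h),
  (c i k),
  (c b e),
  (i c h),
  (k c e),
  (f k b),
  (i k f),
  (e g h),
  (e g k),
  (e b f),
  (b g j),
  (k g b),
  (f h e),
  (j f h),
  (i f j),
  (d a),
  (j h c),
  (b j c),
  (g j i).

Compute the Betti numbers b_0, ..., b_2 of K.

b_0 = 2, b_1 = 1, b_2 = 0.

Fix the vertex order a < b < c < d < e < f < g < h < i < j < k and write every simplex with vertices in increasing order. Then dim K = 2 and the simplices of K are:

  0-simplices (11): a, b, c, d, e, f, g, h, i, j, k
  1-simplices (28): ad, bc, be, bf, bg, bj, bk, ce, ch, ci, cj, ck, ef, eg, eh, ek, fh, fi, fj, fk, gh, gi, gj, gk, hi, hj, ij, ik
  2-simplices (18): bce, bcj, bef, bfk, bgj, bgk, cek, chi, chj, cik, efh, egh, egk, fhj, fij, fik, ghi, gij

giving chain groups C_0 ≅ Z^11, C_1 ≅ Z^28, C_2 ≅ Z^18.

Boundary ∂_1: C_1 → C_0 sends each edge [p,q] (with p < q) to q − p. For instance
  ∂fi = i − f.
The resulting 11×28 matrix has rank 9, and its Smith normal form has invariant factors (1,1,1,1,1,1,1,1,1).

The boundary map ∂_2: C_2 → C_1 maps a triangle to the signed sum of its edges. For instance
  ∂fik = ik − fk + fi,
  ∂egk = gk − ek + eg.
The 28×18 boundary matrix has rank 18 and Smith normal form diag(1,1,1,1,1,1,1,1,1,1,1,1,1,1,1,1,1,2).

Now H_k = ker ∂_k / im ∂_{k+1}, so:

  H_0: rank C_0 − rank ∂_1 = 11 − 9 = 2, and the invariant factors of ∂_1 are all 1, so H_0 = Z^2.
  H_1: rank ker ∂_1 − rank ∂_2 = (28 − 9) − 18 = 1, and ∂_2 has invariant factor 2 > 1, so H_1 = Z ⊕ Z_2.
  H_2: rank ker ∂_2 − rank ∂_3 = (18 − 18) − 0 = 0, and there is no ∂_3, so H_2 = 0.

As a check, the Euler characteristic is 11 − 28 + 18 = 1, which agrees with 2 − 1 + 0 = 1.
(K is a triangulation of the disjoint union of the Klein bottle and the 1-simplex.)

Hence the Betti numbers are b_0 = 2, b_1 = 1, b_2 = 0.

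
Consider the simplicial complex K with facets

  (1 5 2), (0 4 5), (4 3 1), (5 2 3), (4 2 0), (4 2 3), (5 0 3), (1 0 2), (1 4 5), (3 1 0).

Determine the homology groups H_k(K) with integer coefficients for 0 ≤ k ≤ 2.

Take the total order 0 < 1 < 2 < 3 < 4 < 5 on the vertex set. Then K (dimension 2) consists of the simplices:

  0-simplices (6): [0], [1], [2], [3], [4], [5]
  1-simplices (15): [0,1], [0,2], [0,3], [0,4], [0,5], [1,2], [1,3], [1,4], [1,5], [2,3], [2,4], [2,5], [3,4], [3,5], [4,5]
  2-simplices (10): [0,1,2], [0,1,3], [0,2,4], [0,3,5], [0,4,5], [1,2,5], [1,3,4], [1,4,5], [2,3,4], [2,3,5]

Hence C_0 ≅ Z^6, C_1 ≅ Z^15, C_2 ≅ Z^10.

The boundary map ∂_1: C_1 → C_0 sends each edge [p,q] (with p < q) to q − p. For instance
  ∂[2,4] = [4] − [2].
The 6×15 boundary matrix has rank 5 and Smith normal form diag(1,1,1,1,1).

The boundary map ∂_2: C_2 → C_1 maps a triangle to the signed sum of its edges. For instance
  ∂[2,3,4] = [3,4] − [2,4] + [2,3],
  ∂[0,1,2] = [1,2] − [0,2] + [0,1].
The 15×10 boundary matrix has rank 10 and Smith normal form diag(1,1,1,1,1,1,1,1,1,2).

Now H_k = ker ∂_k / im ∂_{k+1}, so:

  H_0: rank C_0 − rank ∂_1 = 6 − 5 = 1, and the invariant factors of ∂_1 are all 1, so H_0 ≅ Z.
  H_1: rank ker ∂_1 − rank ∂_2 = (15 − 5) − 10 = 0, and ∂_2 has invariant factor 2 > 1, so H_1 ≅ Z/2Z.
  H_2: rank ker ∂_2 − rank ∂_3 = (10 − 10) − 0 = 0, and there is no ∂_3, so H_2 ≅ 0.

H_0 = Z,  H_1 = Z/2Z,  H_2 = 0.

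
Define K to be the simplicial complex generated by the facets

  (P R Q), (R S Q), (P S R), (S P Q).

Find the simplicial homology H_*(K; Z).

Order the vertices as P < Q < R < S. Listing each simplex with vertices in this order, K has dimension 2 with simplices:

  0-simplices (4): P, Q, R, S
  1-simplices (6): PQ, PR, PS, QR, QS, RS
  2-simplices (4): PQR, PQS, PRS, QRS

giving chain groups C_0 ≅ Z^4, C_1 ≅ Z^6, C_2 ≅ Z^4.

Boundary ∂_1: C_1 → C_0 sends each edge [p,q] (with p < q) to q − p. For instance
  ∂PS = S − P.
This gives a 4×6 integer matrix of rank 3; reducing to Smith normal form yields diagonal entries (1,1,1).

Boundary ∂_2: C_2 → C_1 sends each 2-simplex [p,q,r] to [q,r] − [p,r] + [p,q]. For instance
  ∂PQR = QR − PR + PQ,
  ∂PQS = QS − PS + PQ.
This gives a 6×4 integer matrix of rank 3; reducing to Smith normal form yields diagonal entries (1,1,1).

Computing H_k = (kernel of ∂_k) / (image of ∂_{k+1}):

  H_0: rank C_0 − rank ∂_1 = 4 − 3 = 1, and the invariant factors of ∂_1 are all 1, so H_0 ≅ Z.
  H_1: rank ker ∂_1 − rank ∂_2 = (6 − 3) − 3 = 0, and the invariant factors of ∂_2 are all 1, so H_1 ≅ 0.
  H_2: rank ker ∂_2 − rank ∂_3 = (4 − 3) − 0 = 1, and there is no ∂_3, so H_2 ≅ Z.

(K is a triangulation of the 2-sphere S^2.)

H_0 ≅ Z,  H_1 = 0,  H_2 ≅ Z.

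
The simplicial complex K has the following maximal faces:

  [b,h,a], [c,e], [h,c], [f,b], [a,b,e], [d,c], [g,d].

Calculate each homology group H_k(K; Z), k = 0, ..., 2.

H_0 = Z,  H_1 = Z,  H_2 = 0.

Fix the vertex order a < b < c < d < e < f < g < h and write every simplex with vertices in increasing order. Then dim K = 2 and the simplices of K are:

  0-simplices (8): a, b, c, d, e, f, g, h
  1-simplices (10): ab, ae, ah, be, bf, bh, cd, ce, ch, dg
  2-simplices (2): abe, abh

so the chain groups are C_0 ≅ Z^8, C_1 ≅ Z^10, C_2 ≅ Z^2.

The boundary map ∂_1: C_1 → C_0 is given by ∂[p,q] = [q] − [p]. For instance
  ∂ab = b − a.
This gives a 8×10 integer matrix of rank 7; reducing to Smith normal form yields diagonal entries (1,1,1,1,1,1,1).

The boundary map ∂_2: C_2 → C_1 maps a triangle to the signed sum of its edges. For instance
  ∂abh = bh − ah + ab,
  ∂abe = be − ae + ab.
As a 10×2 matrix over Z this has rank 2, with invariant factors (1,1).

Now H_k = ker ∂_k / im ∂_{k+1}, so:

  H_0: rank C_0 − rank ∂_1 = 8 − 7 = 1, and the invariant factors of ∂_1 are all 1, so H_0 = Z.
  H_1: rank ker ∂_1 − rank ∂_2 = (10 − 7) − 2 = 1, and the invariant factors of ∂_2 are all 1, so H_1 = Z.
  H_2: rank ker ∂_2 − rank ∂_3 = (2 − 2) − 0 = 0, and there is no ∂_3, so H_2 = 0.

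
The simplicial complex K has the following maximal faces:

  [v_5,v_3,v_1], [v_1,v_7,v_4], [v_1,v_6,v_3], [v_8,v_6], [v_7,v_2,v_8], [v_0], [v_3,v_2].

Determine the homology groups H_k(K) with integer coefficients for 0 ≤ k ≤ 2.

K has 9 vertices, 13 edges, 4 triangles.
rank ∂_0 = 0, rank ∂_1 = 7 ⇒ b_0 = 9 − 0 − 7 = 2; all invariant factors of ∂_1 are 1 so no torsion. So H_0 ≅ Z^2.
rank ∂_1 = 7, rank ∂_2 = 4 ⇒ b_1 = 13 − 7 − 4 = 2; all invariant factors of ∂_2 are 1 so no torsion. So H_1 ≅ Z^2.
rank ∂_2 = 4, rank ∂_3 = 0 ⇒ b_2 = 4 − 4 − 0 = 0. So H_2 ≅ 0.

H_0 ≅ Z^2,  H_1 ≅ Z^2,  H_2 = 0.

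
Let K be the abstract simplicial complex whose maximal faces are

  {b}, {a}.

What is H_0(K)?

H_0 = Z^2.

Take the total order a < b on the vertex set. Then K (dimension 0) consists of the simplices:

  0-simplices (2): a, b

Hence C_0 ≅ Z^2.

Reading off H_k = ker ∂_k / im ∂_{k+1}:

  H_0: rank C_0 − rank ∂_1 = 2 − 0 = 2, and there is no ∂_1, so H_0 ≅ Z^2.

(K is a triangulation of a set of 2 points.)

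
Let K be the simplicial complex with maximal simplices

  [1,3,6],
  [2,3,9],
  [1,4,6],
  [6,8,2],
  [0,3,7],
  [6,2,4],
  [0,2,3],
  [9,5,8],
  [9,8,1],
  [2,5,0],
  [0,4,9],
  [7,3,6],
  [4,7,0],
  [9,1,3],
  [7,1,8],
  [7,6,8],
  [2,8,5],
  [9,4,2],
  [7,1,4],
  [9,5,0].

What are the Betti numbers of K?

b_0 = 1, b_1 = 1, b_2 = 0.

Take the total order 0 < 1 < 2 < 3 < 4 < 5 < 6 < 7 < 8 < 9 on the vertex set. Then K (dimension 2) consists of the simplices:

  0-simplices (10): [0], [1], [2], [3], [4], [5], [6], [7], [8], [9]
  1-simplices (30): (30 of them)
  2-simplices (20): (20 of them)

giving chain groups C_0 ≅ Z^10, C_1 ≅ Z^30, C_2 ≅ Z^20.

∂_1: C_1 → C_0 maps an edge to its endpoints' difference, ∂[p,q] = q − p.
The 10×30 boundary matrix has rank 9 and Smith normal form diag(1,1,1,1,1,1,1,1,1).

The boundary map ∂_2: C_2 → C_1 maps a triangle to the signed sum of its edges. For instance
  ∂[6,7,8] = [7,8] − [6,8] + [6,7],
  ∂[1,3,9] = [3,9] − [1,9] + [1,3].
As a 30×20 matrix over Z this has rank 20, with invariant factors (1,1,1,1,1,1,1,1,1,1,1,1,1,1,1,1,1,1,1,2).

From H_k ≅ ker(∂_k) / im(∂_{k+1}) we obtain:

  H_0: rank C_0 − rank ∂_1 = 10 − 9 = 1, and the invariant factors of ∂_1 are all 1, so H_0 ≅ Z.
  H_1: rank ker ∂_1 − rank ∂_2 = (30 − 9) − 20 = 1, and ∂_2 has invariant factor 2 > 1, so H_1 ≅ Z ⊕ Z/2.
  H_2: rank ker ∂_2 − rank ∂_3 = (20 − 20) − 0 = 0, and there is no ∂_3, so H_2 ≅ 0.

As a check, the Euler characteristic is 10 − 30 + 20 = 0, which agrees with 1 − 1 + 0 = 0.
(K is a triangulation of the Klein bottle.)

Hence the Betti numbers are b_0 = 1, b_1 = 1, b_2 = 0.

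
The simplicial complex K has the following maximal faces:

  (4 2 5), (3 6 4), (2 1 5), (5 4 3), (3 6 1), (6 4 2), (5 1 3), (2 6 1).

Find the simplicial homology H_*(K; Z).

H_0 ≅ Z,  H_1 = 0,  H_2 ≅ Z.

Fix the vertex order 1 < 2 < 3 < 4 < 5 < 6 and write every simplex with vertices in increasing order. Then dim K = 2 and the simplices of K are:

  0-simplices (6): [1], [2], [3], [4], [5], [6]
  1-simplices (12): [1,2], [1,3], [1,5], [1,6], [2,4], [2,5], [2,6], [3,4], [3,5], [3,6], [4,5], [4,6]
  2-simplices (8): [1,2,5], [1,2,6], [1,3,5], [1,3,6], [2,4,5], [2,4,6], [3,4,5], [3,4,6]

Hence C_0 ≅ Z^6, C_1 ≅ Z^12, C_2 ≅ Z^8.

∂_1: C_1 → C_0 sends each edge [p,q] (with p < q) to q − p.
This gives a 6×12 integer matrix of rank 5; reducing to Smith normal form yields diagonal entries (1,1,1,1,1).

Boundary ∂_2: C_2 → C_1 maps a triangle to the signed sum of its edges. For instance
  ∂[1,2,5] = [2,5] − [1,5] + [1,2],
  ∂[3,4,6] = [4,6] − [3,6] + [3,4].
This gives a 12×8 integer matrix of rank 7; reducing to Smith normal form yields diagonal entries (1,1,1,1,1,1,1).

From H_k ≅ ker(∂_k) / im(∂_{k+1}) we obtain:

  H_0: rank C_0 − rank ∂_1 = 6 − 5 = 1, and the invariant factors of ∂_1 are all 1, so H_0 ≅ Z.
  H_1: rank ker ∂_1 − rank ∂_2 = (12 − 5) − 7 = 0, and the invariant factors of ∂_2 are all 1, so H_1 ≅ 0.
  H_2: rank ker ∂_2 − rank ∂_3 = (8 − 7) − 0 = 1, and there is no ∂_3, so H_2 ≅ Z.

(K is a triangulation of the 2-sphere S^2.)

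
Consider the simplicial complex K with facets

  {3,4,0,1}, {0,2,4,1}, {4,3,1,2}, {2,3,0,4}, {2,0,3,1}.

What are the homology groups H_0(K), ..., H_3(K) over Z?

H_0 = Z,  H_1 = 0,  H_2 = 0,  H_3 = Z.

Take the total order 0 < 1 < 2 < 3 < 4 on the vertex set. Then K (dimension 3) consists of the simplices:

  0-simplices (5): [0], [1], [2], [3], [4]
  1-simplices (10): [0,1], [0,2], [0,3], [0,4], [1,2], [1,3], [1,4], [2,3], [2,4], [3,4]
  2-simplices (10): [0,1,2], [0,1,3], [0,1,4], [0,2,3], [0,2,4], [0,3,4], [1,2,3], [1,2,4], [1,3,4], [2,3,4]
  3-simplices (5): [0,1,2,3], [0,1,2,4], [0,1,3,4], [0,2,3,4], [1,2,3,4]

so the chain groups are C_0 ≅ Z^5, C_1 ≅ Z^10, C_2 ≅ Z^10, C_3 ≅ Z^5.

Boundary ∂_1: C_1 → C_0 is given by ∂[p,q] = [q] − [p]. For instance
  ∂[0,2] = [2] − [0].
This gives a 5×10 integer matrix of rank 4; reducing to Smith normal form yields diagonal entries (1,1,1,1).

∂_2: C_2 → C_1 maps a triangle to the signed sum of its edges. For instance
  ∂[0,2,4] = [2,4] − [0,4] + [0,2],
  ∂[1,2,3] = [2,3] − [1,3] + [1,2].
The 10×10 boundary matrix has rank 6 and Smith normal form diag(1,1,1,1,1,1).

Boundary ∂_3: C_3 → C_2 sends each 3-simplex σ to the alternating sum Σ_i (−1)^i (σ with its i-th vertex removed). For instance
  ∂[0,1,2,3] = [1,2,3] − [0,2,3] + [0,1,3] − [0,1,2],
  ∂[0,1,3,4] = [1,3,4] − [0,3,4] + [0,1,4] − [0,1,3].
The 10×5 boundary matrix has rank 4 and Smith normal form diag(1,1,1,1).

Reading off H_k = ker ∂_k / im ∂_{k+1}:

  H_0: rank C_0 − rank ∂_1 = 5 − 4 = 1, and the invariant factors of ∂_1 are all 1, so H_0 = Z.
  H_1: rank ker ∂_1 − rank ∂_2 = (10 − 4) − 6 = 0, and the invariant factors of ∂_2 are all 1, so H_1 = 0.
  H_2: rank ker ∂_2 − rank ∂_3 = (10 − 6) − 4 = 0, and the invariant factors of ∂_3 are all 1, so H_2 = 0.
  H_3: rank ker ∂_3 − rank ∂_4 = (5 − 4) − 0 = 1, and there is no ∂_4, so H_3 = Z.

(K is a triangulation of the 3-sphere S^3.)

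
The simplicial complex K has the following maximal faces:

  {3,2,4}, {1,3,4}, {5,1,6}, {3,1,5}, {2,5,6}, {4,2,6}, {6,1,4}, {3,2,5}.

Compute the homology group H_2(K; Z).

H_2 = Z.

Fix the vertex order 1 < 2 < 3 < 4 < 5 < 6 and write every simplex with vertices in increasing order. Then dim K = 2 and the simplices of K are:

  0-simplices (6): [1], [2], [3], [4], [5], [6]
  1-simplices (12): [1,3], [1,4], [1,5], [1,6], [2,3], [2,4], [2,5], [2,6], [3,4], [3,5], [4,6], [5,6]
  2-simplices (8): [1,3,4], [1,3,5], [1,4,6], [1,5,6], [2,3,4], [2,3,5], [2,4,6], [2,5,6]

giving chain groups C_0 ≅ Z^6, C_1 ≅ Z^12, C_2 ≅ Z^8.

∂_1: C_1 → C_0 is given by ∂[p,q] = [q] − [p]. For instance
  ∂[1,3] = [3] − [1].
This gives a 6×12 integer matrix of rank 5; reducing to Smith normal form yields diagonal entries (1,1,1,1,1).

∂_2: C_2 → C_1 acts by ∂[p,q,r] = [q,r] − [p,r] + [p,q]. For instance
  ∂[1,4,6] = [4,6] − [1,6] + [1,4],
  ∂[2,3,5] = [3,5] − [2,5] + [2,3].
As a 12×8 matrix over Z this has rank 7, with invariant factors (1,1,1,1,1,1,1).

From H_k ≅ ker(∂_k) / im(∂_{k+1}) we obtain:

  H_2: rank ker ∂_2 − rank ∂_3 = (8 − 7) − 0 = 1, and there is no ∂_3, so H_2 = Z.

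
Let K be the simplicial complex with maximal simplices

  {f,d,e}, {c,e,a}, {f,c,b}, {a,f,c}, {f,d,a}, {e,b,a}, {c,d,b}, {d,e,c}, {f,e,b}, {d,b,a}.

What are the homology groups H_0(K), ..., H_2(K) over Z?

We work with the vertex ordering a < b < c < d < e < f. The simplices of K, each written with vertices in increasing order, are:

  0-simplices (6): a, b, c, d, e, f
  1-simplices (15): ab, ac, ad, ae, af, bc, bd, be, bf, cd, ce, cf, de, df, ef
  2-simplices (10): abd, abe, ace, acf, adf, bcd, bcf, bef, cde, def

giving chain groups C_0 ≅ Z^6, C_1 ≅ Z^15, C_2 ≅ Z^10.

The boundary map ∂_1: C_1 → C_0 maps an edge to its endpoints' difference, ∂[p,q] = q − p. For instance
  ∂bf = f − b.
The resulting 6×15 matrix has rank 5, and its Smith normal form has invariant factors (1,1,1,1,1).

Boundary ∂_2: C_2 → C_1 acts by ∂[p,q,r] = [q,r] − [p,r] + [p,q]. For instance
  ∂abd = bd − ad + ab,
  ∂cde = de − ce + cd.
As a 15×10 matrix over Z this has rank 10, with invariant factors (1,1,1,1,1,1,1,1,1,2).

Now H_k = ker ∂_k / im ∂_{k+1}, so:

  H_0: rank C_0 − rank ∂_1 = 6 − 5 = 1, and the invariant factors of ∂_1 are all 1, so H_0 ≅ Z.
  H_1: rank ker ∂_1 − rank ∂_2 = (15 − 5) − 10 = 0, and ∂_2 has invariant factor 2 > 1, so H_1 ≅ Z/2Z.
  H_2: rank ker ∂_2 − rank ∂_3 = (10 − 10) − 0 = 0, and there is no ∂_3, so H_2 ≅ 0.

As a check, the Euler characteristic is 6 − 15 + 10 = 1, which agrees with 1 − 0 + 0 = 1.

H_0 = Z,  H_1 = Z/2Z,  H_2 = 0.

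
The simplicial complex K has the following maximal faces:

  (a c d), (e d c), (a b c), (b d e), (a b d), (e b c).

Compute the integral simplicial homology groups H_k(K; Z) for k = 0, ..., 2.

H_0 = Z,  H_1 = 0,  H_2 = Z.

We work with the vertex ordering a < b < c < d < e. The simplices of K, each written with vertices in increasing order, are:

  0-simplices (5): a, b, c, d, e
  1-simplices (9): ab, ac, ad, bc, bd, be, cd, ce, de
  2-simplices (6): abc, abd, acd, bce, bde, cde

so the chain groups are C_0 ≅ Z^5, C_1 ≅ Z^9, C_2 ≅ Z^6.

The boundary map ∂_1: C_1 → C_0 maps an edge to its endpoints' difference, ∂[p,q] = q − p. For instance
  ∂cd = d − c.
As a 5×9 matrix over Z this has rank 4, with invariant factors (1,1,1,1).

∂_2: C_2 → C_1 maps a triangle to the signed sum of its edges. For instance
  ∂abc = bc − ac + ab,
  ∂acd = cd − ad + ac.
As a 9×6 matrix over Z this has rank 5, with invariant factors (1,1,1,1,1).

From H_k ≅ ker(∂_k) / im(∂_{k+1}) we obtain:

  H_0: rank C_0 − rank ∂_1 = 5 − 4 = 1, and the invariant factors of ∂_1 are all 1, so H_0 = Z.
  H_1: rank ker ∂_1 − rank ∂_2 = (9 − 4) − 5 = 0, and the invariant factors of ∂_2 are all 1, so H_1 = 0.
  H_2: rank ker ∂_2 − rank ∂_3 = (6 − 5) − 0 = 1, and there is no ∂_3, so H_2 = Z.

As a check, the Euler characteristic is 5 − 9 + 6 = 2, which agrees with 1 − 0 + 1 = 2.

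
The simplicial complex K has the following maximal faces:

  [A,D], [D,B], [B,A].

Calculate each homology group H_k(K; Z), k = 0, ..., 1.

H_0 ≅ Z,  H_1 ≅ Z.

Take the total order A < B < D on the vertex set. Then K (dimension 1) consists of the simplices:

  0-simplices (3): A, B, D
  1-simplices (3): AB, AD, BD

so the chain groups are C_0 ≅ Z^3, C_1 ≅ Z^3.

∂_1: C_1 → C_0 maps an edge to its endpoints' difference, ∂[p,q] = q − p.
As a 3×3 matrix over Z this has rank 2, with invariant factors (1,1).

From H_k ≅ ker(∂_k) / im(∂_{k+1}) we obtain:

  H_0: rank C_0 − rank ∂_1 = 3 − 2 = 1, and the invariant factors of ∂_1 are all 1, so H_0 ≅ Z.
  H_1: rank ker ∂_1 − rank ∂_2 = (3 − 2) − 0 = 1, and there is no ∂_2, so H_1 ≅ Z.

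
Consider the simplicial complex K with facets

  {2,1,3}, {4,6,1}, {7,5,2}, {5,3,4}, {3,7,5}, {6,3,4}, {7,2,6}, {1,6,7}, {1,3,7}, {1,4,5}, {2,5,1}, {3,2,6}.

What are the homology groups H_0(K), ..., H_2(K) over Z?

H_0 ≅ Z,  H_1 ≅ Z_2,  H_2 = 0.

We work with the vertex ordering 1 < 2 < 3 < 4 < 5 < 6 < 7. The simplices of K, each written with vertices in increasing order, are:

  0-simplices (7): [1], [2], [3], [4], [5], [6], [7]
  1-simplices (18): [1,2], [1,3], [1,4], [1,5], [1,6], [1,7], [2,3], [2,5], [2,6], [2,7], [3,4], [3,5], [3,6], [3,7], [4,5], [4,6], [5,7], [6,7]
  2-simplices (12): [1,2,3], [1,2,5], [1,3,7], [1,4,5], [1,4,6], [1,6,7], [2,3,6], [2,5,7], [2,6,7], [3,4,5], [3,4,6], [3,5,7]

Hence C_0 ≅ Z^7, C_1 ≅ Z^18, C_2 ≅ Z^12.

Boundary ∂_1: C_1 → C_0 maps an edge to its endpoints' difference, ∂[p,q] = q − p. For instance
  ∂[3,5] = [5] − [3].
As a 7×18 matrix over Z this has rank 6, with invariant factors (1,1,1,1,1,1).

The boundary map ∂_2: C_2 → C_1 maps a triangle to the signed sum of its edges. For instance
  ∂[3,4,5] = [4,5] − [3,5] + [3,4],
  ∂[2,3,6] = [3,6] − [2,6] + [2,3].
As a 18×12 matrix over Z this has rank 12, with invariant factors (1,1,1,1,1,1,1,1,1,1,1,2).

Reading off H_k = ker ∂_k / im ∂_{k+1}:

  H_0: rank C_0 − rank ∂_1 = 7 − 6 = 1, and the invariant factors of ∂_1 are all 1, so H_0 = Z.
  H_1: rank ker ∂_1 − rank ∂_2 = (18 − 6) − 12 = 0, and ∂_2 has invariant factor 2 > 1, so H_1 = Z_2.
  H_2: rank ker ∂_2 − rank ∂_3 = (12 − 12) − 0 = 0, and there is no ∂_3, so H_2 = 0.

(K is a triangulation of the real projective plane RP^2.)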